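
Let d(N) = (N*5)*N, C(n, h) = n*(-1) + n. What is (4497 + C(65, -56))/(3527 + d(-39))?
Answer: 4497/11132 ≈ 0.40397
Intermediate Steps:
C(n, h) = 0 (C(n, h) = -n + n = 0)
d(N) = 5*N² (d(N) = (5*N)*N = 5*N²)
(4497 + C(65, -56))/(3527 + d(-39)) = (4497 + 0)/(3527 + 5*(-39)²) = 4497/(3527 + 5*1521) = 4497/(3527 + 7605) = 4497/11132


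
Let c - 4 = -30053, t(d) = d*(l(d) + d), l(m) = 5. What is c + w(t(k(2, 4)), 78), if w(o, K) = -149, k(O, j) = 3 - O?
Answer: -30198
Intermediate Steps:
t(d) = d*(5 + d)
c = -30049 (c = 4 - 30053 = -30049)
c + w(t(k(2, 4)), 78) = -30049 - 149 = -30198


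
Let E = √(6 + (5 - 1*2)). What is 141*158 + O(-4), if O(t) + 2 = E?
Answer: 22279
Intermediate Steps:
E = 3 (E = √(6 + (5 - 2)) = √(6 + 3) = √9 = 3)
O(t) = 1 (O(t) = -2 + 3 = 1)
141*158 + O(-4) = 141*158 + 1 = 22278 + 1 = 22279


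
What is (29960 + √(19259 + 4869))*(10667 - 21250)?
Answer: -317066680 - 84664*√377 ≈ -3.1871e+8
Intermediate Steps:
(29960 + √(19259 + 4869))*(10667 - 21250) = (29960 + √24128)*(-10583) = (29960 + 8*√377)*(-10583) = -317066680 - 84664*√377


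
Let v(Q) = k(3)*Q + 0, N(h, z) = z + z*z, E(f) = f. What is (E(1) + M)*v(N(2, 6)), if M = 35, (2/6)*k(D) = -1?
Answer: -4536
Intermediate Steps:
k(D) = -3 (k(D) = 3*(-1) = -3)
N(h, z) = z + z²
v(Q) = -3*Q (v(Q) = -3*Q + 0 = -3*Q)
(E(1) + M)*v(N(2, 6)) = (1 + 35)*(-18*(1 + 6)) = 36*(-18*7) = 36*(-3*42) = 36*(-126) = -4536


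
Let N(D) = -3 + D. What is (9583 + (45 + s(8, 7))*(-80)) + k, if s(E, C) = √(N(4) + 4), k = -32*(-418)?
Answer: 19359 - 80*√5 ≈ 19180.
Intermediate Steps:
k = 13376
s(E, C) = √5 (s(E, C) = √((-3 + 4) + 4) = √(1 + 4) = √5)
(9583 + (45 + s(8, 7))*(-80)) + k = (9583 + (45 + √5)*(-80)) + 13376 = (9583 + (-3600 - 80*√5)) + 13376 = (5983 - 80*√5) + 13376 = 19359 - 80*√5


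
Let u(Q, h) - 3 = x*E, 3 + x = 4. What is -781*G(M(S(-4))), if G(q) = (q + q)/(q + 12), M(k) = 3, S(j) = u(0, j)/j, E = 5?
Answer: -1562/5 ≈ -312.40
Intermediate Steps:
x = 1 (x = -3 + 4 = 1)
u(Q, h) = 8 (u(Q, h) = 3 + 1*5 = 3 + 5 = 8)
S(j) = 8/j
G(q) = 2*q/(12 + q) (G(q) = (2*q)/(12 + q) = 2*q/(12 + q))
-781*G(M(S(-4))) = -1562*3/(12 + 3) = -1562*3/15 = -781*⅖ = -1562/5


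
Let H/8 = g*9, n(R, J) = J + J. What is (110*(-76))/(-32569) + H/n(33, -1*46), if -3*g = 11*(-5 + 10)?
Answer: 10940050/749087 ≈ 14.605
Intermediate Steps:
g = -55/3 (g = -11*(-5 + 10)/3 = -11*5/3 = -1/3*55 = -55/3 ≈ -18.333)
n(R, J) = 2*J
H = -1320 (H = 8*(-55/3*9) = 8*(-165) = -1320)
(110*(-76))/(-32569) + H/n(33, -1*46) = (110*(-76))/(-32569) - 1320/(2*(-1*46)) = -8360*(-1/32569) - 1320/(2*(-46)) = 8360/32569 - 1320/(-92) = 8360/32569 - 1320*(-1/92) = 8360/32569 + 330/23 = 10940050/749087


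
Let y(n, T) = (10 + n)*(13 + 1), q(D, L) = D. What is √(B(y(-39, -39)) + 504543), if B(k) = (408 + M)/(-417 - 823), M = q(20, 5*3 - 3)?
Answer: √48486549130/310 ≈ 710.31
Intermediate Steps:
M = 20
y(n, T) = 140 + 14*n (y(n, T) = (10 + n)*14 = 140 + 14*n)
B(k) = -107/310 (B(k) = (408 + 20)/(-417 - 823) = 428/(-1240) = 428*(-1/1240) = -107/310)
√(B(y(-39, -39)) + 504543) = √(-107/310 + 504543) = √(156408223/310) = √48486549130/310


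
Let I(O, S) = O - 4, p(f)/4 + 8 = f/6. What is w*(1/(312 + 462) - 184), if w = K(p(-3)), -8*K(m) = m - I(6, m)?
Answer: -142415/172 ≈ -827.99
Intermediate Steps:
p(f) = -32 + 2*f/3 (p(f) = -32 + 4*(f/6) = -32 + 2*f/3)
I(O, S) = -4 + O
K(m) = ¼ - m/8 (K(m) = -(m - (-4 + 6))/8 = -(m - 1*2)/8 = -(m - 2)/8 = -(-2 + m)/8 = ¼ - m/8)
w = 9/2 (w = ¼ - (-32 + (⅔)*(-3))/8 = ¼ - (-32 - 2)/8 = ¼ - ⅛*(-34) = ¼ + 17/4 = 9/2 ≈ 4.5000)
w*(1/(312 + 462) - 184) = 9*(1/(312 + 462) - 184)/2 = 9*(1/774 - 184)/2 = (9/2)*(-142415/774) = -142415/172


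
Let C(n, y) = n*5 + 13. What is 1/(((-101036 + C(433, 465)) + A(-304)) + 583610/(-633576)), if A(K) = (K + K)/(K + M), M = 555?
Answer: -79513788/7860839904263 ≈ -1.0115e-5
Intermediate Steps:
C(n, y) = 13 + 5*n (C(n, y) = 5*n + 13 = 13 + 5*n)
A(K) = 2*K/(555 + K) (A(K) = (K + K)/(K + 555) = (2*K)/(555 + K) = 2*K/(555 + K))
1/(((-101036 + C(433, 465)) + A(-304)) + 583610/(-633576)) = 1/(((-101036 + (13 + 5*433)) + 2*(-304)/(555 - 304)) + 583610/(-633576)) = 1/(((-101036 + (13 + 2165)) + 2*(-304)/251) + 583610*(-1/633576)) = 1/(((-101036 + 2178) + 2*(-304)*(1/251)) - 291805/316788) = 1/((-98858 - 608/251) - 291805/316788) = 1/(-24813966/251 - 291805/316788) = 1/(-7860839904263/79513788) = -79513788/7860839904263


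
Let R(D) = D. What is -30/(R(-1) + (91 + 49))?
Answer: -30/139 ≈ -0.21583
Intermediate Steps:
-30/(R(-1) + (91 + 49)) = -30/(-1 + (91 + 49)) = -30/(-1 + 140) = -30/139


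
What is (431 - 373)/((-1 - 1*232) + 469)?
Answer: 29/118 ≈ 0.24576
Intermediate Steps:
(431 - 373)/((-1 - 1*232) + 469) = 58/((-1 - 232) + 469) = 58/(-233 + 469) = 58/236 = 58*(1/236) = 29/118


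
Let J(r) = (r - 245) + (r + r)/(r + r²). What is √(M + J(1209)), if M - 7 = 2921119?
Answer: √8839322255/55 ≈ 1709.4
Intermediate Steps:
M = 2921126 (M = 7 + 2921119 = 2921126)
J(r) = -245 + r + 2*r/(r + r²) (J(r) = (-245 + r) + (2*r)/(r + r²) = (-245 + r) + 2*r/(r + r²) = -245 + r + 2*r/(r + r²))
√(M + J(1209)) = √(2921126 + (-243 + 1209² - 244*1209)/(1 + 1209)) = √(2921126 + (-243 + 1461681 - 294996)/1210) = √(2921126 + (1/1210)*1166442) = √(2921126 + 583221/605) = √(1767864451/605) = √8839322255/55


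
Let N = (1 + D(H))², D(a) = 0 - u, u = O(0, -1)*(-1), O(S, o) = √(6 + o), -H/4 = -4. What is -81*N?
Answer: -486 - 162*√5 ≈ -848.24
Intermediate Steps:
H = 16 (H = -4*(-4) = 16)
u = -√5 (u = √(6 - 1)*(-1) = √5*(-1) = -√5 ≈ -2.2361)
D(a) = √5 (D(a) = 0 - (-1)*√5 = 0 + √5 = √5)
N = (1 + √5)² ≈ 10.472
-81*N = -81*(1 + √5)²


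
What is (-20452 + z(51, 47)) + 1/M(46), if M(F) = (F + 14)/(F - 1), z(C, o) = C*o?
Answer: -72217/4 ≈ -18054.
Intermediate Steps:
M(F) = (14 + F)/(-1 + F)
(-20452 + z(51, 47)) + 1/M(46) = (-20452 + 51*47) + 1/((14 + 46)/(-1 + 46)) = (-20452 + 2397) + 1/(60/45) = -18055 + 1/((1/45)*60) = -18055 + 1/(4/3) = -18055 + ¾ = -72217/4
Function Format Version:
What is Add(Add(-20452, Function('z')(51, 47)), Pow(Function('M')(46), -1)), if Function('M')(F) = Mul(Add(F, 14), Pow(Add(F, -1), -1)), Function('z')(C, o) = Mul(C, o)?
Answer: Rational(-72217, 4) ≈ -18054.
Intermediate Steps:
Function('M')(F) = Mul(Pow(Add(-1, F), -1), Add(14, F)) (Function('M')(F) = Mul(Add(14, F), Pow(Add(-1, F), -1)) = Mul(Pow(Add(-1, F), -1), Add(14, F)))
Add(Add(-20452, Function('z')(51, 47)), Pow(Function('M')(46), -1)) = Add(Add(-20452, Mul(51, 47)), Pow(Mul(Pow(Add(-1, 46), -1), Add(14, 46)), -1)) = Add(Add(-20452, 2397), Pow(Mul(Pow(45, -1), 60), -1)) = Add(-18055, Pow(Mul(Rational(1, 45), 60), -1)) = Add(-18055, Pow(Rational(4, 3), -1)) = Add(-18055, Rational(3, 4)) = Rational(-72217, 4)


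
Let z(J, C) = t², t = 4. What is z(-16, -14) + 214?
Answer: 230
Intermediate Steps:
z(J, C) = 16 (z(J, C) = 4² = 16)
z(-16, -14) + 214 = 16 + 214 = 230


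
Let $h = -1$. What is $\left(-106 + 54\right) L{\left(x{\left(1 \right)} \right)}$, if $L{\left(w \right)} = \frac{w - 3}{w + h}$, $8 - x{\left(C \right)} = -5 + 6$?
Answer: $- \frac{104}{3} \approx -34.667$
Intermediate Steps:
$x{\left(C \right)} = 7$ ($x{\left(C \right)} = 8 - \left(-5 + 6\right) = 8 - 1 = 7$)
$L{\left(w \right)} = \frac{-3 + w}{-1 + w}$ ($L{\left(w \right)} = \frac{w - 3}{w - 1} = \frac{-3 + w}{-1 + w}$)
$\left(-106 + 54\right) L{\left(x{\left(1 \right)} \right)} = \left(-106 + 54\right) \frac{-3 + 7}{-1 + 7} = - 52 \cdot \frac{1}{6} \cdot 4 = \left(-52\right) \frac{2}{3} = - \frac{104}{3}$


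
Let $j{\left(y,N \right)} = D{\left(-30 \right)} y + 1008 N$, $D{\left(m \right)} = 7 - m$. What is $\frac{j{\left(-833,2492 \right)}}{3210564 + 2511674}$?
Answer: $\frac{2481115}{5722238} \approx 0.43359$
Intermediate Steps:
$j{\left(y,N \right)} = 37 y + 1008 N$ ($j{\left(y,N \right)} = \left(7 - -30\right) y + 1008 N = \left(7 + 30\right) y + 1008 N = 37 y + 1008 N$)
$\frac{j{\left(-833,2492 \right)}}{3210564 + 2511674} = \frac{37 \left(-833\right) + 1008 \cdot 2492}{3210564 + 2511674} = \frac{-30821 + 2511936}{5722238} = 2481115 \cdot \frac{1}{5722238} = \frac{2481115}{5722238}$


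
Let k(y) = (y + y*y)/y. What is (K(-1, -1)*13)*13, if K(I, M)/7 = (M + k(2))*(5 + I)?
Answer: 9464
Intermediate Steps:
k(y) = (y + y**2)/y
K(I, M) = 7*(3 + M)*(5 + I) (K(I, M) = 7*((M + (1 + 2))*(5 + I)) = 7*((M + 3)*(5 + I)) = 7*((3 + M)*(5 + I)) = 7*(3 + M)*(5 + I))
(K(-1, -1)*13)*13 = ((105 + 21*(-1) + 35*(-1) + 7*(-1)*(-1))*13)*13 = ((105 - 21 - 35 + 7)*13)*13 = (56*13)*13 = 728*13 = 9464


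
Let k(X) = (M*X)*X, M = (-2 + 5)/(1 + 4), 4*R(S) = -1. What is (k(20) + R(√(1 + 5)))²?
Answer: 919681/16 ≈ 57480.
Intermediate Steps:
R(S) = -¼ (R(S) = (¼)*(-1) = -¼)
M = ⅗ (M = 3/5 = 3*(⅕) = ⅗ ≈ 0.60000)
k(X) = 3*X²/5 (k(X) = (3*X/5)*X = 3*X²/5)
(k(20) + R(√(1 + 5)))² = ((⅗)*20² - ¼)² = ((⅗)*400 - ¼)² = (240 - ¼)² = (959/4)² = 919681/16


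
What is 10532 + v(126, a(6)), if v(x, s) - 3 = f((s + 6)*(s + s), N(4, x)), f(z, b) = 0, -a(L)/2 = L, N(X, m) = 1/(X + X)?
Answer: 10535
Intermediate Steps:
N(X, m) = 1/(2*X)
a(L) = -2*L
v(x, s) = 3 (v(x, s) = 3 + 0 = 3)
10532 + v(126, a(6)) = 10532 + 3 = 10535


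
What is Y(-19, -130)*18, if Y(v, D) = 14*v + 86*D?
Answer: -206028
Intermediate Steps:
Y(-19, -130)*18 = (14*(-19) + 86*(-130))*18 = (-266 - 11180)*18 = -11446*18 = -206028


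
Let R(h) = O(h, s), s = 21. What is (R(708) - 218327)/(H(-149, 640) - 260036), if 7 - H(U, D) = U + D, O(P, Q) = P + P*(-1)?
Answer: 218327/260520 ≈ 0.83804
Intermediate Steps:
O(P, Q) = 0 (O(P, Q) = P - P = 0)
R(h) = 0
H(U, D) = 7 - D - U (H(U, D) = 7 - (U + D) = 7 - (D + U) = 7 + (-D - U) = 7 - D - U)
(R(708) - 218327)/(H(-149, 640) - 260036) = (0 - 218327)/((7 - 1*640 - 1*(-149)) - 260036) = -218327/((7 - 640 + 149) - 260036) = -218327/(-484 - 260036) = -218327/(-260520) = -218327*(-1/260520) = 218327/260520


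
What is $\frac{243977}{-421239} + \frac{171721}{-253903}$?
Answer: $- \frac{10329390350}{8227218909} \approx -1.2555$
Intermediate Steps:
$\frac{243977}{-421239} + \frac{171721}{-253903} = 243977 \left(- \frac{1}{421239}\right) + 171721 \left(- \frac{1}{253903}\right) = - \frac{243977}{421239} - \frac{171721}{253903} = - \frac{10329390350}{8227218909}$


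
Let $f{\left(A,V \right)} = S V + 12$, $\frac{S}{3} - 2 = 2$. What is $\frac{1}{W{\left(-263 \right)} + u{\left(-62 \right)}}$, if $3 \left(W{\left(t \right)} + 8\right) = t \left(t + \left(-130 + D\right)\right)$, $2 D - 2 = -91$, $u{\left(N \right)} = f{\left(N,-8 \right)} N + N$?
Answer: $\frac{6}{260953} \approx 2.2993 \cdot 10^{-5}$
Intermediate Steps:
$S = 12$ ($S = 6 + 3 \cdot 2 = 6 + 6 = 12$)
$f{\left(A,V \right)} = 12 + 12 V$ ($f{\left(A,V \right)} = 12 V + 12 = 12 + 12 V$)
$u{\left(N \right)} = - 83 N$ ($u{\left(N \right)} = \left(12 + 12 \left(-8\right)\right) N + N = \left(12 - 96\right) N + N = - 84 N + N = - 83 N$)
$D = - \frac{89}{2}$ ($D = 1 + \frac{1}{2} \left(-91\right) = 1 - \frac{91}{2} = - \frac{89}{2} \approx -44.5$)
$W{\left(t \right)} = -8 + \frac{t \left(- \frac{349}{2} + t\right)}{3}$ ($W{\left(t \right)} = -8 + \frac{t \left(t - \frac{349}{2}\right)}{3} = -8 + \frac{t \left(- \frac{349}{2} + t\right)}{3}$)
$\frac{1}{W{\left(-263 \right)} + u{\left(-62 \right)}} = \frac{1}{\left(-8 - - \frac{91787}{6} + \frac{\left(-263\right)^{2}}{3}\right) - -5146} = \frac{1}{\left(-8 + \frac{91787}{6} + \frac{1}{3} \cdot 69169\right) + 5146} = \frac{1}{\left(-8 + \frac{91787}{6} + \frac{69169}{3}\right) + 5146} = \frac{1}{\frac{230077}{6} + 5146} = \frac{1}{\frac{260953}{6}} = \frac{6}{260953}$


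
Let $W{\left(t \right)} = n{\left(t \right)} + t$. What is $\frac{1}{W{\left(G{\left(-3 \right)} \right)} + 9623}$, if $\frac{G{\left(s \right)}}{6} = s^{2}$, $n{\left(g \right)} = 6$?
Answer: $\frac{1}{9683} \approx 0.00010327$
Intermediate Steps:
$G{\left(s \right)} = 6 s^{2}$
$W{\left(t \right)} = 6 + t$
$\frac{1}{W{\left(G{\left(-3 \right)} \right)} + 9623} = \frac{1}{\left(6 + 6 \left(-3\right)^{2}\right) + 9623} = \frac{1}{\left(6 + 6 \cdot 9\right) + 9623} = \frac{1}{\left(6 + 54\right) + 9623} = \frac{1}{60 + 9623} = \frac{1}{9683}$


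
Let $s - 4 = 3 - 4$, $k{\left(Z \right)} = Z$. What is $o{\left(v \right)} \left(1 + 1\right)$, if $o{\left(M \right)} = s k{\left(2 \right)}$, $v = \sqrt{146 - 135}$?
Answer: $12$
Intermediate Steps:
$v = \sqrt{11} \approx 3.3166$
$s = 3$ ($s = 4 + \left(3 - 4\right) = 4 - 1 = 3$)
$o{\left(M \right)} = 6$ ($o{\left(M \right)} = 3 \cdot 2 = 6$)
$o{\left(v \right)} \left(1 + 1\right) = 6 \left(1 + 1\right) = 6 \cdot 2 = 12$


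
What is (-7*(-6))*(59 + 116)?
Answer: 7350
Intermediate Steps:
(-7*(-6))*(59 + 116) = 42*175 = 7350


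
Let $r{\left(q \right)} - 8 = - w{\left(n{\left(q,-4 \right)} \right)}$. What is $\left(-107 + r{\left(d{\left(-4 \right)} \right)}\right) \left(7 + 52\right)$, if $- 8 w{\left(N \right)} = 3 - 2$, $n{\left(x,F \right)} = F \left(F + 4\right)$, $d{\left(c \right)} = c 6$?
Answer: $- \frac{46669}{8} \approx -5833.6$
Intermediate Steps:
$d{\left(c \right)} = 6 c$
$n{\left(x,F \right)} = F \left(4 + F\right)$
$w{\left(N \right)} = - \frac{1}{8}$ ($w{\left(N \right)} = - \frac{3 - 2}{8} = \left(- \frac{1}{8}\right) 1 = - \frac{1}{8}$)
$r{\left(q \right)} = \frac{65}{8}$ ($r{\left(q \right)} = 8 - - \frac{1}{8} = 8 + \frac{1}{8} = \frac{65}{8}$)
$\left(-107 + r{\left(d{\left(-4 \right)} \right)}\right) \left(7 + 52\right) = \left(-107 + \frac{65}{8}\right) \left(7 + 52\right) = \left(- \frac{791}{8}\right) 59 = - \frac{46669}{8}$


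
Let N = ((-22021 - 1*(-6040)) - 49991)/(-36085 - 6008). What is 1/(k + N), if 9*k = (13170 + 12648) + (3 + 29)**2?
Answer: 42093/125606006 ≈ 0.00033512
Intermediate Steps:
k = 26842/9 (k = ((13170 + 12648) + (3 + 29)**2)/9 = (25818 + 32**2)/9 = (25818 + 1024)/9 = (1/9)*26842 = 26842/9 ≈ 2982.4)
N = 65972/42093 (N = ((-22021 + 6040) - 49991)/(-42093) = (-15981 - 49991)*(-1/42093) = -65972*(-1/42093) = 65972/42093 ≈ 1.5673)
1/(k + N) = 1/(26842/9 + 65972/42093) = 1/(125606006/42093) = 42093/125606006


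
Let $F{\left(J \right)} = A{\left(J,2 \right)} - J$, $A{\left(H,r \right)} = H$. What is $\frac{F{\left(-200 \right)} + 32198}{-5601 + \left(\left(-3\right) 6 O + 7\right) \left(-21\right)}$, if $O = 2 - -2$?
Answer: $- \frac{16099}{2118} \approx -7.601$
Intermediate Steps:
$O = 4$ ($O = 2 + 2 = 4$)
$F{\left(J \right)} = 0$ ($F{\left(J \right)} = J - J = 0$)
$\frac{F{\left(-200 \right)} + 32198}{-5601 + \left(\left(-3\right) 6 O + 7\right) \left(-21\right)} = \frac{0 + 32198}{-5601 + \left(\left(-3\right) 6 \cdot 4 + 7\right) \left(-21\right)} = \frac{32198}{-5601 + \left(\left(-18\right) 4 + 7\right) \left(-21\right)} = \frac{32198}{-5601 + \left(-72 + 7\right) \left(-21\right)} = \frac{32198}{-5601 - -1365} = \frac{32198}{-5601 + 1365} = \frac{32198}{-4236} = 32198 \left(- \frac{1}{4236}\right) = - \frac{16099}{2118}$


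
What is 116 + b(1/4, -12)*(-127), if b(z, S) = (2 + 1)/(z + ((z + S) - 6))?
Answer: 4822/35 ≈ 137.77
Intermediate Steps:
b(z, S) = 3/(-6 + S + 2*z) (b(z, S) = 3/(z + ((S + z) - 6)) = 3/(z + (-6 + S + z)) = 3/(-6 + S + 2*z))
116 + b(1/4, -12)*(-127) = 116 + (3/(-6 - 12 + 2/4))*(-127) = 116 + (3/(-6 - 12 + 2*(¼)))*(-127) = 116 + (3/(-6 - 12 + ½))*(-127) = 116 + (3/(-35/2))*(-127) = 116 + (3*(-2/35))*(-127) = 116 - 6/35*(-127) = 116 + 762/35 = 4822/35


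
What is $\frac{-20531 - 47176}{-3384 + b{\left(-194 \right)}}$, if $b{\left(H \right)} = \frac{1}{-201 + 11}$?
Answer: $\frac{12864330}{642961} \approx 20.008$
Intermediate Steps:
$b{\left(H \right)} = - \frac{1}{190}$ ($b{\left(H \right)} = \frac{1}{-190} = - \frac{1}{190}$)
$\frac{-20531 - 47176}{-3384 + b{\left(-194 \right)}} = \frac{-20531 - 47176}{-3384 - \frac{1}{190}} = - \frac{67707}{- \frac{642961}{190}} = \left(-67707\right) \left(- \frac{190}{642961}\right) = \frac{12864330}{642961}$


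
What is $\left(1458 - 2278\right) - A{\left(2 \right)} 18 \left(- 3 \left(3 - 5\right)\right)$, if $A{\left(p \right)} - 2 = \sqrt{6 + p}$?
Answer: $-1036 - 216 \sqrt{2} \approx -1341.5$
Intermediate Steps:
$A{\left(p \right)} = 2 + \sqrt{6 + p}$
$\left(1458 - 2278\right) - A{\left(2 \right)} 18 \left(- 3 \left(3 - 5\right)\right) = \left(1458 - 2278\right) - \left(2 + \sqrt{6 + 2}\right) 18 \left(- 3 \left(3 - 5\right)\right) = \left(1458 - 2278\right) - \left(2 + \sqrt{8}\right) 18 \left(\left(-3\right) \left(-2\right)\right) = -820 - \left(2 + 2 \sqrt{2}\right) 18 \cdot 6 = -820 - \left(36 + 36 \sqrt{2}\right) 6 = -820 - \left(216 + 216 \sqrt{2}\right) = -1036 - 216 \sqrt{2}$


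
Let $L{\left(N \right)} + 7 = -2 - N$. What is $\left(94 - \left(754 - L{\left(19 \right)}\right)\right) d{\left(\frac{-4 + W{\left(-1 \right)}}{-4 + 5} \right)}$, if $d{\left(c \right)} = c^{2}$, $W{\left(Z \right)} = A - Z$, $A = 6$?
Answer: $-6192$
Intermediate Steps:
$W{\left(Z \right)} = 6 - Z$
$L{\left(N \right)} = -9 - N$ ($L{\left(N \right)} = -7 - \left(2 + N\right) = -9 - N$)
$\left(94 - \left(754 - L{\left(19 \right)}\right)\right) d{\left(\frac{-4 + W{\left(-1 \right)}}{-4 + 5} \right)} = \left(94 - \left(754 - \left(-9 - 19\right)\right)\right) \left(\frac{-4 + \left(6 - -1\right)}{-4 + 5}\right)^{2} = \left(94 - \left(754 - \left(-9 - 19\right)\right)\right) \left(\frac{-4 + \left(6 + 1\right)}{1}\right)^{2} = \left(94 - \left(754 - -28\right)\right) \left(\left(-4 + 7\right) 1\right)^{2} = \left(94 - \left(754 + 28\right)\right) \left(3 \cdot 1\right)^{2} = \left(94 - 782\right) 3^{2} = \left(94 - 782\right) 9 = \left(-688\right) 9 = -6192$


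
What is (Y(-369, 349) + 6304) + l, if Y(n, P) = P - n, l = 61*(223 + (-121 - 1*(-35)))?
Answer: 15379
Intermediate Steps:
l = 8357 (l = 61*(223 + (-121 + 35)) = 61*(223 - 86) = 61*137 = 8357)
(Y(-369, 349) + 6304) + l = ((349 - 1*(-369)) + 6304) + 8357 = ((349 + 369) + 6304) + 8357 = (718 + 6304) + 8357 = 7022 + 8357 = 15379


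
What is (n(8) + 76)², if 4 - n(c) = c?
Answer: 5184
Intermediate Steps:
n(c) = 4 - c
(n(8) + 76)² = ((4 - 1*8) + 76)² = ((4 - 8) + 76)² = (-4 + 76)² = 72² = 5184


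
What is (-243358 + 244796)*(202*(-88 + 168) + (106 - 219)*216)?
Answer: -11860624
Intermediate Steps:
(-243358 + 244796)*(202*(-88 + 168) + (106 - 219)*216) = 1438*(202*80 - 113*216) = 1438*(16160 - 24408) = 1438*(-8248) = -11860624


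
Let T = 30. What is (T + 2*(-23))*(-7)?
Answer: 112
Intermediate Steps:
(T + 2*(-23))*(-7) = (30 + 2*(-23))*(-7) = (30 - 46)*(-7) = -16*(-7) = 112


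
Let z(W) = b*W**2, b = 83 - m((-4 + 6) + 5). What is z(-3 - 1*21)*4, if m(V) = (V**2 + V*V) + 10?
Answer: -57600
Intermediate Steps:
m(V) = 10 + 2*V**2 (m(V) = (V**2 + V**2) + 10 = 2*V**2 + 10 = 10 + 2*V**2)
b = -25 (b = 83 - (10 + 2*((-4 + 6) + 5)**2) = 83 - (10 + 2*(2 + 5)**2) = 83 - (10 + 2*7**2) = 83 - (10 + 2*49) = 83 - (10 + 98) = 83 - 1*108 = 83 - 108 = -25)
z(W) = -25*W**2
z(-3 - 1*21)*4 = -25*(-3 - 1*21)**2*4 = -25*(-3 - 21)**2*4 = -25*(-24)**2*4 = -25*576*4 = -14400*4 = -57600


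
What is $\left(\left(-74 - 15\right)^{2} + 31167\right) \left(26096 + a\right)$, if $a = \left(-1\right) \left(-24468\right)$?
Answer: $1976445632$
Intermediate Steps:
$a = 24468$
$\left(\left(-74 - 15\right)^{2} + 31167\right) \left(26096 + a\right) = \left(\left(-74 - 15\right)^{2} + 31167\right) \left(26096 + 24468\right) = \left(\left(-89\right)^{2} + 31167\right) 50564 = \left(7921 + 31167\right) 50564 = 39088 \cdot 50564 = 1976445632$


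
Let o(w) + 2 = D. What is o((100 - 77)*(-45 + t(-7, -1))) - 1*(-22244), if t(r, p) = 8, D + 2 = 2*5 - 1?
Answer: 22249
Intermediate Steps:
D = 7 (D = -2 + (2*5 - 1) = -2 + (10 - 1) = -2 + 9 = 7)
o(w) = 5 (o(w) = -2 + 7 = 5)
o((100 - 77)*(-45 + t(-7, -1))) - 1*(-22244) = 5 - 1*(-22244) = 5 + 22244 = 22249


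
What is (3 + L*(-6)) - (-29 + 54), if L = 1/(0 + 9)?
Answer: -68/3 ≈ -22.667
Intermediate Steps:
L = ⅑ (L = 1/9 = ⅑ ≈ 0.11111)
(3 + L*(-6)) - (-29 + 54) = (3 + (⅑)*(-6)) - (-29 + 54) = (3 - ⅔) - 1*25 = 7/3 - 25 = -68/3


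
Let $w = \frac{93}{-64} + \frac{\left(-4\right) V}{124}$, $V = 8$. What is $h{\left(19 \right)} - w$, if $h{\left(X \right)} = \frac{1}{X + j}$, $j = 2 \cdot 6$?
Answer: $\frac{3459}{1984} \approx 1.7434$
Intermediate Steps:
$j = 12$
$h{\left(X \right)} = \frac{1}{12 + X}$ ($h{\left(X \right)} = \frac{1}{X + 12} = \frac{1}{12 + X}$)
$w = - \frac{3395}{1984}$ ($w = \frac{93}{-64} + \frac{\left(-4\right) 8}{124} = 93 \left(- \frac{1}{64}\right) - \frac{8}{31} = - \frac{93}{64} - \frac{8}{31} = - \frac{3395}{1984} \approx -1.7112$)
$h{\left(19 \right)} - w = \frac{1}{12 + 19} - - \frac{3395}{1984} = \frac{1}{31} + \frac{3395}{1984} = \frac{3459}{1984}$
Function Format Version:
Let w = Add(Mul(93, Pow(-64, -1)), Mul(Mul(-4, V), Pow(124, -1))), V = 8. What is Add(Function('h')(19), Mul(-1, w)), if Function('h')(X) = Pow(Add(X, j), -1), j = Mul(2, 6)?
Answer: Rational(3459, 1984) ≈ 1.7434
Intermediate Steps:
j = 12
Function('h')(X) = Pow(Add(12, X), -1) (Function('h')(X) = Pow(Add(X, 12), -1) = Pow(Add(12, X), -1))
w = Rational(-3395, 1984) (w = Add(Mul(93, Pow(-64, -1)), Mul(Mul(-4, 8), Pow(124, -1))) = Add(Mul(93, Rational(-1, 64)), Mul(-32, Rational(1, 124))) = Add(Rational(-93, 64), Rational(-8, 31)) = Rational(-3395, 1984) ≈ -1.7112)
Add(Function('h')(19), Mul(-1, w)) = Add(Pow(Add(12, 19), -1), Mul(-1, Rational(-3395, 1984))) = Add(Pow(31, -1), Rational(3395, 1984)) = Add(Rational(1, 31), Rational(3395, 1984)) = Rational(3459, 1984)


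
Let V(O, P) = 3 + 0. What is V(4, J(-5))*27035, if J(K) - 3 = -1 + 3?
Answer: 81105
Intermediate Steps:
J(K) = 5 (J(K) = 3 + (-1 + 3) = 3 + 2 = 5)
V(O, P) = 3
V(4, J(-5))*27035 = 3*27035 = 81105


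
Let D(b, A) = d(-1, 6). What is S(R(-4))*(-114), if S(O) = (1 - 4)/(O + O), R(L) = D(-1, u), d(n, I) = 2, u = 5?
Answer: 171/2 ≈ 85.500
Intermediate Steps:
D(b, A) = 2
R(L) = 2
S(O) = -3/(2*O) (S(O) = -3*1/(2*O) = -3/(2*O))
S(R(-4))*(-114) = -3/2/2*(-114) = -3/2*½*(-114) = -¾*(-114) = 171/2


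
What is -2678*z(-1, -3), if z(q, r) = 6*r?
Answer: 48204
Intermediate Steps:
-2678*z(-1, -3) = -16068*(-3) = -2678*(-18) = 48204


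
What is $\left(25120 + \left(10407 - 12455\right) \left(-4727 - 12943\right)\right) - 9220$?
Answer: $36204060$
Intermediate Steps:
$\left(25120 + \left(10407 - 12455\right) \left(-4727 - 12943\right)\right) - 9220 = \left(25120 - -36188160\right) - 9220 = \left(25120 + 36188160\right) - 9220 = 36213280 - 9220 = 36204060$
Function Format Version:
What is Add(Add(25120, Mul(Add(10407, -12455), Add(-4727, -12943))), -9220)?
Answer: 36204060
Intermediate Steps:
Add(Add(25120, Mul(Add(10407, -12455), Add(-4727, -12943))), -9220) = Add(Add(25120, Mul(-2048, -17670)), -9220) = Add(Add(25120, 36188160), -9220) = Add(36213280, -9220) = 36204060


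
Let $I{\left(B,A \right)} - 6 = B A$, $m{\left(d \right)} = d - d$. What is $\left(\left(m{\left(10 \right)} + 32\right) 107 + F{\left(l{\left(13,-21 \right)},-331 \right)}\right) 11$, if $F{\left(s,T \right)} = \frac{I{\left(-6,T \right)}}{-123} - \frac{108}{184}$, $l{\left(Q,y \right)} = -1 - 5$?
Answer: $\frac{70686143}{1886} \approx 37479.0$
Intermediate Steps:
$m{\left(d \right)} = 0$
$I{\left(B,A \right)} = 6 + A B$ ($I{\left(B,A \right)} = 6 + B A = 6 + A B$)
$l{\left(Q,y \right)} = -6$ ($l{\left(Q,y \right)} = -1 - 5 = -6$)
$F{\left(s,T \right)} = - \frac{1199}{1886} + \frac{2 T}{41}$ ($F{\left(s,T \right)} = \frac{6 + T \left(-6\right)}{-123} - \frac{108}{184} = \left(6 - 6 T\right) \left(- \frac{1}{123}\right) - \frac{27}{46} = \left(- \frac{2}{41} + \frac{2 T}{41}\right) - \frac{27}{46} = - \frac{1199}{1886} + \frac{2 T}{41}$)
$\left(\left(m{\left(10 \right)} + 32\right) 107 + F{\left(l{\left(13,-21 \right)},-331 \right)}\right) 11 = \left(\left(0 + 32\right) 107 + \left(- \frac{1199}{1886} + \frac{2}{41} \left(-331\right)\right)\right) 11 = \left(32 \cdot 107 - \frac{31651}{1886}\right) 11 = \left(3424 - \frac{31651}{1886}\right) 11 = \frac{6426013}{1886} \cdot 11 = \frac{70686143}{1886}$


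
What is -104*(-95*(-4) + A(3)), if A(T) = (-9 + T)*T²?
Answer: -33904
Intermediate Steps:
A(T) = T²*(-9 + T)
-104*(-95*(-4) + A(3)) = -104*(-95*(-4) + 3²*(-9 + 3)) = -104*(380 + 9*(-6)) = -104*(380 - 54) = -104*326 = -33904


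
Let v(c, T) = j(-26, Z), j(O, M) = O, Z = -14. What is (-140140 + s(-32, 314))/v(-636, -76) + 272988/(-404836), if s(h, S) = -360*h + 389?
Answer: 12976356857/2631434 ≈ 4931.3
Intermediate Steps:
s(h, S) = 389 - 360*h
v(c, T) = -26
(-140140 + s(-32, 314))/v(-636, -76) + 272988/(-404836) = (-140140 + (389 - 360*(-32)))/(-26) + 272988/(-404836) = (-140140 + (389 + 11520))*(-1/26) + 272988*(-1/404836) = (-140140 + 11909)*(-1/26) - 68247/101209 = -128231*(-1/26) - 68247/101209 = 128231/26 - 68247/101209 = 12976356857/2631434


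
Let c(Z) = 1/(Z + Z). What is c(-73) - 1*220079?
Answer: -32131535/146 ≈ -2.2008e+5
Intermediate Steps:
c(Z) = 1/(2*Z)
c(-73) - 1*220079 = (½)/(-73) - 1*220079 = (½)*(-1/73) - 220079 = -1/146 - 220079 = -32131535/146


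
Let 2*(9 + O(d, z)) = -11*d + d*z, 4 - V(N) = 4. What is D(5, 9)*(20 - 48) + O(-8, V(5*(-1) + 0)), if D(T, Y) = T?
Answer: -105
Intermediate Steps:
V(N) = 0 (V(N) = 4 - 1*4 = 4 - 4 = 0)
O(d, z) = -9 - 11*d/2 + d*z/2 (O(d, z) = -9 + (-11*d + d*z)/2 = -9 + (-11*d/2 + d*z/2) = -9 - 11*d/2 + d*z/2)
D(5, 9)*(20 - 48) + O(-8, V(5*(-1) + 0)) = 5*(20 - 48) + (-9 - 11/2*(-8) + (1/2)*(-8)*0) = 5*(-28) + (-9 + 44 + 0) = -140 + 35 = -105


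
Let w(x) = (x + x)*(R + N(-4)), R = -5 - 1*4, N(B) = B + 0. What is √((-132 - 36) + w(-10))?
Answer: 2*√23 ≈ 9.5917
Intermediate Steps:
N(B) = B
R = -9 (R = -5 - 4 = -9)
w(x) = -26*x (w(x) = (x + x)*(-9 - 4) = (2*x)*(-13) = -26*x)
√((-132 - 36) + w(-10)) = √((-132 - 36) - 26*(-10)) = √(-168 + 260) = √92 = 2*√23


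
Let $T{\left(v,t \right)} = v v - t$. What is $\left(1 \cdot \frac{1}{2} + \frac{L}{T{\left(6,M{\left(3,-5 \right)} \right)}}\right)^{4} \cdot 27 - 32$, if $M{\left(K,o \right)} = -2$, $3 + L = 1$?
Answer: $- \frac{64469285}{2085136} \approx -30.919$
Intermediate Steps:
$L = -2$ ($L = -3 + 1 = -2$)
$T{\left(v,t \right)} = v^{2} - t$
$\left(1 \cdot \frac{1}{2} + \frac{L}{T{\left(6,M{\left(3,-5 \right)} \right)}}\right)^{4} \cdot 27 - 32 = \left(1 \cdot \frac{1}{2} - \frac{2}{6^{2} - -2}\right)^{4} \cdot 27 - 32 = \left(1 \cdot \frac{1}{2} - \frac{2}{36 + 2}\right)^{4} \cdot 27 - 32 = \left(\frac{1}{2} - \frac{2}{38}\right)^{4} \cdot 27 - 32 = \left(\frac{1}{2} - \frac{1}{19}\right)^{4} \cdot 27 - 32 = \left(\frac{17}{38}\right)^{4} \cdot 27 - 32 = \frac{83521}{2085136} \cdot 27 - 32 = \frac{2255067}{2085136} - 32 = - \frac{64469285}{2085136}$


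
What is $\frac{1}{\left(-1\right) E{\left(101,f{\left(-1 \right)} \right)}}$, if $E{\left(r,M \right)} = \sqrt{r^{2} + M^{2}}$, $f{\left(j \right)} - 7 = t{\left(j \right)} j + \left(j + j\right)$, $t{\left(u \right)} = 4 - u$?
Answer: $- \frac{1}{101} \approx -0.009901$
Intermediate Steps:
$f{\left(j \right)} = 7 + 2 j + j \left(4 - j\right)$ ($f{\left(j \right)} = 7 + \left(\left(4 - j\right) j + \left(j + j\right)\right) = 7 + \left(j \left(4 - j\right) + 2 j\right) = 7 + \left(2 j + j \left(4 - j\right)\right) = 7 + 2 j + j \left(4 - j\right)$)
$E{\left(r,M \right)} = \sqrt{M^{2} + r^{2}}$
$\frac{1}{\left(-1\right) E{\left(101,f{\left(-1 \right)} \right)}} = \frac{1}{\left(-1\right) \sqrt{\left(7 - \left(-1\right)^{2} + 6 \left(-1\right)\right)^{2} + 101^{2}}} = \frac{1}{\left(-1\right) \sqrt{\left(7 - 1 - 6\right)^{2} + 10201}} = \frac{1}{\left(-1\right) \sqrt{0^{2} + 10201}} = \frac{1}{\left(-1\right) \sqrt{0 + 10201}} = \frac{1}{\left(-1\right) \sqrt{10201}} = \frac{1}{\left(-1\right) 101} = \frac{1}{-101} = - \frac{1}{101}$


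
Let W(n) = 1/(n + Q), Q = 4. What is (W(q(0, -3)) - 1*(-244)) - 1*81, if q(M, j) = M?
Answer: 653/4 ≈ 163.25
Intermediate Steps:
W(n) = 1/(4 + n) (W(n) = 1/(n + 4) = 1/(4 + n))
(W(q(0, -3)) - 1*(-244)) - 1*81 = (1/(4 + 0) - 1*(-244)) - 1*81 = (1/4 + 244) - 81 = 977/4 - 81 = 653/4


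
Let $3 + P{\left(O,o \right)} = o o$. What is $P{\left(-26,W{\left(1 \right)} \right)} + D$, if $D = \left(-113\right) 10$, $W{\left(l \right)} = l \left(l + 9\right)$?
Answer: $-1033$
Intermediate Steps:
$W{\left(l \right)} = l \left(9 + l\right)$
$D = -1130$
$P{\left(O,o \right)} = -3 + o^{2}$ ($P{\left(O,o \right)} = -3 + o o = -3 + o^{2}$)
$P{\left(-26,W{\left(1 \right)} \right)} + D = \left(-3 + \left(1 \left(9 + 1\right)\right)^{2}\right) - 1130 = \left(-3 + \left(1 \cdot 10\right)^{2}\right) - 1130 = \left(-3 + 10^{2}\right) - 1130 = \left(-3 + 100\right) - 1130 = 97 - 1130 = -1033$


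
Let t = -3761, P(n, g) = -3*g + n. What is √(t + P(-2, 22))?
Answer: I*√3829 ≈ 61.879*I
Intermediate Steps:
P(n, g) = n - 3*g
√(t + P(-2, 22)) = √(-3761 + (-2 - 3*22)) = √(-3761 + (-2 - 66)) = √(-3761 - 68) = √(-3829) = I*√3829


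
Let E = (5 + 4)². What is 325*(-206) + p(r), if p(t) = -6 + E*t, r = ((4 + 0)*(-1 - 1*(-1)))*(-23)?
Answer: -66956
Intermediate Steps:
r = 0 (r = (4*(-1 + 1))*(-23) = (4*0)*(-23) = 0*(-23) = 0)
E = 81 (E = 9² = 81)
p(t) = -6 + 81*t
325*(-206) + p(r) = 325*(-206) + (-6 + 81*0) = -66950 + (-6 + 0) = -66950 - 6 = -66956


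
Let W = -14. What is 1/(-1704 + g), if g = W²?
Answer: -1/1508 ≈ -0.00066313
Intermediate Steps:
g = 196 (g = (-14)² = 196)
1/(-1704 + g) = 1/(-1704 + 196) = 1/(-1508) = -1/1508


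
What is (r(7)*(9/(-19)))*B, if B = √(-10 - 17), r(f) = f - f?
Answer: 0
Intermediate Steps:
r(f) = 0
B = 3*I*√3 (B = √(-27) = 3*I*√3 ≈ 5.1962*I)
(r(7)*(9/(-19)))*B = (0*(9/(-19)))*(3*I*√3) = (0*(9*(-1/19)))*(3*I*√3) = (0*(-9/19))*(3*I*√3) = 0*(3*I*√3) = 0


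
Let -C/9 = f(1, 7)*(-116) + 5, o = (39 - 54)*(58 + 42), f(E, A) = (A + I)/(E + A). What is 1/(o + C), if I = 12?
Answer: 2/1869 ≈ 0.0010701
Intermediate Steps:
f(E, A) = (12 + A)/(A + E) (f(E, A) = (A + 12)/(E + A) = (12 + A)/(A + E))
o = -1500 (o = -15*100 = -1500)
C = 4869/2 (C = -9*(((12 + 7)/(7 + 1))*(-116) + 5) = -9*((19/8)*(-116) + 5) = -9*(-551/2 + 5) = -9*(-541/2) = 4869/2 ≈ 2434.5)
1/(o + C) = 1/(-1500 + 4869/2) = 1/(1869/2) = 2/1869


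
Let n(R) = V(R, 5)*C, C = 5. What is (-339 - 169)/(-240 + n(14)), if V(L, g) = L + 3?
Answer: 508/155 ≈ 3.2774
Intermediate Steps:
V(L, g) = 3 + L
n(R) = 15 + 5*R (n(R) = (3 + R)*5 = 15 + 5*R)
(-339 - 169)/(-240 + n(14)) = (-339 - 169)/(-240 + (15 + 5*14)) = -508/(-240 + (15 + 70)) = -508/(-240 + 85) = -508/(-155) = -508*(-1/155) = 508/155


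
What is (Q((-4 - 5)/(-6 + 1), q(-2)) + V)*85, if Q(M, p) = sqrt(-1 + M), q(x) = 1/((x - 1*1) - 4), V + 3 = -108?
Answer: -9435 + 34*sqrt(5) ≈ -9359.0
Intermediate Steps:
V = -111 (V = -3 - 108 = -111)
q(x) = 1/(-5 + x) (q(x) = 1/((x - 1) - 4) = 1/((-1 + x) - 4) = 1/(-5 + x))
(Q((-4 - 5)/(-6 + 1), q(-2)) + V)*85 = (sqrt(-1 + (-4 - 5)/(-6 + 1)) - 111)*85 = (sqrt(-1 - 9/(-5)) - 111)*85 = (sqrt(-1 - 9*(-1/5)) - 111)*85 = (sqrt(-1 + 9/5) - 111)*85 = (sqrt(4/5) - 111)*85 = (2*sqrt(5)/5 - 111)*85 = (-111 + 2*sqrt(5)/5)*85 = -9435 + 34*sqrt(5)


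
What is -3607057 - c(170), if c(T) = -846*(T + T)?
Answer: -3319417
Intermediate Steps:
c(T) = -1692*T
-3607057 - c(170) = -3607057 - (-1692)*170 = -3607057 - 1*(-287640) = -3607057 + 287640 = -3319417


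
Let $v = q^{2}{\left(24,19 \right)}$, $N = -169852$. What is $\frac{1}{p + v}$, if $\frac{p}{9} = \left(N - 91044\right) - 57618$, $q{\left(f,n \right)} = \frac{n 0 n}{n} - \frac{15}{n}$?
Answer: $- \frac{361}{1034851761} \approx -3.4884 \cdot 10^{-7}$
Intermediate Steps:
$q{\left(f,n \right)} = - \frac{15}{n}$ ($q{\left(f,n \right)} = \frac{0 n}{n} - \frac{15}{n} = \frac{0}{n} - \frac{15}{n} = 0 - \frac{15}{n} = - \frac{15}{n}$)
$v = \frac{225}{361}$ ($v = \left(- \frac{15}{19}\right)^{2} = \frac{225}{361} \approx 0.62327$)
$p = -2866626$ ($p = 9 \left(\left(-169852 - 91044\right) - 57618\right) = 9 \left(-260896 - 57618\right) = 9 \left(-318514\right) = -2866626$)
$\frac{1}{p + v} = \frac{1}{-2866626 + \frac{225}{361}} = \frac{1}{- \frac{1034851761}{361}} = - \frac{361}{1034851761}$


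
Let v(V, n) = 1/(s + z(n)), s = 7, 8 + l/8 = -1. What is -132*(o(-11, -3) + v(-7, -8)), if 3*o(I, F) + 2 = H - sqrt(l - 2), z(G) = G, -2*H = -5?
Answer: 110 + 44*I*sqrt(74) ≈ 110.0 + 378.5*I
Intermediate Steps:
H = 5/2 (H = -1/2*(-5) = 5/2 ≈ 2.5000)
l = -72 (l = -64 + 8*(-1) = -64 - 8 = -72)
v(V, n) = 1/(7 + n)
o(I, F) = 1/6 - I*sqrt(74)/3 (o(I, F) = -2/3 + (5/2 - sqrt(-72 - 2))/3 = -2/3 + (5/2 - sqrt(-74))/3 = -2/3 + (5/2 - I*sqrt(74))/3 = -2/3 + (5/6 - I*sqrt(74)/3) = 1/6 - I*sqrt(74)/3)
-132*(o(-11, -3) + v(-7, -8)) = -132*((1/6 - I*sqrt(74)/3) + 1/(7 - 8)) = -132*((1/6 - I*sqrt(74)/3) + 1/(-1)) = -132*((1/6 - I*sqrt(74)/3) - 1) = -132*(-5/6 - I*sqrt(74)/3) = 110 + 44*I*sqrt(74)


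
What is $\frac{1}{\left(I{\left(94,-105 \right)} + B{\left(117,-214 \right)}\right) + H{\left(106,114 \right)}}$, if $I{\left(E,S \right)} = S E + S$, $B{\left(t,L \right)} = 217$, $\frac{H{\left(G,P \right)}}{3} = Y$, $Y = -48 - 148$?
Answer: $- \frac{1}{10346} \approx -9.6656 \cdot 10^{-5}$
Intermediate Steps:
$Y = -196$ ($Y = -48 - 148 = -196$)
$H{\left(G,P \right)} = -588$ ($H{\left(G,P \right)} = 3 \left(-196\right) = -588$)
$I{\left(E,S \right)} = S + E S$ ($I{\left(E,S \right)} = E S + S = S + E S$)
$\frac{1}{\left(I{\left(94,-105 \right)} + B{\left(117,-214 \right)}\right) + H{\left(106,114 \right)}} = \frac{1}{\left(- 105 \left(1 + 94\right) + 217\right) - 588} = \frac{1}{\left(\left(-105\right) 95 + 217\right) - 588} = \frac{1}{\left(-9975 + 217\right) - 588} = \frac{1}{-9758 - 588} = \frac{1}{-10346} = - \frac{1}{10346}$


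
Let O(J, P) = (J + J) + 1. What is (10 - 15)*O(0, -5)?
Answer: -5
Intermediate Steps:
O(J, P) = 1 + 2*J (O(J, P) = 2*J + 1 = 1 + 2*J)
(10 - 15)*O(0, -5) = (10 - 15)*(1 + 2*0) = -5*(1 + 0) = -5*1 = -5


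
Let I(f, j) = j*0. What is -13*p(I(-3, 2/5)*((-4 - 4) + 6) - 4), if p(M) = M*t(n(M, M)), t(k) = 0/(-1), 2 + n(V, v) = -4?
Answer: 0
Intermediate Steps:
n(V, v) = -6 (n(V, v) = -2 - 4 = -6)
t(k) = 0 (t(k) = 0*(-1) = 0)
I(f, j) = 0
p(M) = 0 (p(M) = M*0 = 0)
-13*p(I(-3, 2/5)*((-4 - 4) + 6) - 4) = -13*0 = 0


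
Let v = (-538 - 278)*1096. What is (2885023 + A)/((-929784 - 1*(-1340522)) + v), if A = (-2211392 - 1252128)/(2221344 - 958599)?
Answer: -728608980923/122132191302 ≈ -5.9657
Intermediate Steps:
A = -692704/252549 (A = -3463520/1262745 = -3463520*1/1262745 = -692704/252549 ≈ -2.7429)
v = -894336 (v = -816*1096 = -894336)
(2885023 + A)/((-929784 - 1*(-1340522)) + v) = (2885023 - 692704/252549)/((-929784 - 1*(-1340522)) - 894336) = 728608980923/(252549*((-929784 + 1340522) - 894336)) = 728608980923/(252549*(410738 - 894336)) = (728608980923/252549)/(-483598) = (728608980923/252549)*(-1/483598) = -728608980923/122132191302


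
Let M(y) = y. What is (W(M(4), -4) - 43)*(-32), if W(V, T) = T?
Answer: 1504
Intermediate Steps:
(W(M(4), -4) - 43)*(-32) = (-4 - 43)*(-32) = -47*(-32) = 1504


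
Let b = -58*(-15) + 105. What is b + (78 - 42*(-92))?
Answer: 4917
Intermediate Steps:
b = 975 (b = 870 + 105 = 975)
b + (78 - 42*(-92)) = 975 + (78 - 42*(-92)) = 975 + (78 + 3864) = 975 + 3942 = 4917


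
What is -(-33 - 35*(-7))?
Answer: -212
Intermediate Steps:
-(-33 - 35*(-7)) = -(-33 + 245) = -1*212 = -212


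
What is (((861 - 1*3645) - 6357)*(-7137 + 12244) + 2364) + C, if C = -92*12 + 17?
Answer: -46681810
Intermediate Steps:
C = -1087 (C = -1104 + 17 = -1087)
(((861 - 1*3645) - 6357)*(-7137 + 12244) + 2364) + C = (((861 - 1*3645) - 6357)*(-7137 + 12244) + 2364) - 1087 = (((861 - 3645) - 6357)*5107 + 2364) - 1087 = ((-2784 - 6357)*5107 + 2364) - 1087 = (-9141*5107 + 2364) - 1087 = (-46683087 + 2364) - 1087 = -46680723 - 1087 = -46681810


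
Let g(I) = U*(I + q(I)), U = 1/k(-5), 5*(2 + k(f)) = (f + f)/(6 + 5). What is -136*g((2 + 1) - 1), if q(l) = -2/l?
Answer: 187/3 ≈ 62.333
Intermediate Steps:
k(f) = -2 + 2*f/55 (k(f) = -2 + ((f + f)/(6 + 5))/5 = -2 + ((2*f)/11)/5 = -2 + ((2*f)*(1/11))/5 = -2 + (2*f/11)/5 = -2 + 2*f/55)
U = -11/24 (U = 1/(-2 + (2/55)*(-5)) = 1/(-2 - 2/11) = 1/(-24/11) = -11/24 ≈ -0.45833)
g(I) = -11*I/24 + 11/(12*I) (g(I) = -11*(I - 2/I)/24 = -11*I/24 + 11/(12*I))
-136*g((2 + 1) - 1) = -187*(2 - ((2 + 1) - 1)²)/(3*((2 + 1) - 1)) = -187*(2 - (3 - 1)²)/(3*(3 - 1)) = -187*(2 - 1*2²)/(3*2) = -187*(2 - 1*4)/(3*2) = -187*(2 - 4)/(3*2) = -187*(-2)/(3*2) = -136*(-11/24) = 187/3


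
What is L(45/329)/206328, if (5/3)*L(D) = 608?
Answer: 76/42985 ≈ 0.0017681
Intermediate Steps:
L(D) = 1824/5 (L(D) = (⅗)*608 = 1824/5)
L(45/329)/206328 = (1824/5)/206328 = (1824/5)*(1/206328) = 76/42985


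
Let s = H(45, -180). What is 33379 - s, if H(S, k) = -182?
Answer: 33561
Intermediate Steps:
s = -182
33379 - s = 33379 - 1*(-182) = 33379 + 182 = 33561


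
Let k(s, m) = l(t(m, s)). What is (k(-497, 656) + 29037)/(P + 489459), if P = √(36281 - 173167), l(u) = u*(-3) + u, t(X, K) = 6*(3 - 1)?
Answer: 14200673967/239570249567 - 29013*I*√136886/239570249567 ≈ 0.059276 - 4.4806e-5*I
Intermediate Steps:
t(X, K) = 12 (t(X, K) = 6*2 = 12)
l(u) = -2*u (l(u) = -3*u + u = -2*u)
P = I*√136886 (P = √(-136886) = I*√136886 ≈ 369.98*I)
k(s, m) = -24 (k(s, m) = -2*12 = -24)
(k(-497, 656) + 29037)/(P + 489459) = (-24 + 29037)/(I*√136886 + 489459) = 29013/(489459 + I*√136886)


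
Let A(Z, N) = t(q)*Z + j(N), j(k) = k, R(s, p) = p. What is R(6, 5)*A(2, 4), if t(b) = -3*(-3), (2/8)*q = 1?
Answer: 110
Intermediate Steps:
q = 4 (q = 4*1 = 4)
t(b) = 9
A(Z, N) = N + 9*Z (A(Z, N) = 9*Z + N = N + 9*Z)
R(6, 5)*A(2, 4) = 5*(4 + 9*2) = 5*(4 + 18) = 5*22 = 110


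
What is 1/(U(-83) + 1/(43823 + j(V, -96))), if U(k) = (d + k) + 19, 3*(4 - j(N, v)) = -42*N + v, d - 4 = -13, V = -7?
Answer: -43761/3194552 ≈ -0.013699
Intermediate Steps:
d = -9 (d = 4 - 13 = -9)
j(N, v) = 4 + 14*N - v/3 (j(N, v) = 4 - (-42*N + v)/3 = 4 - (v - 42*N)/3 = 4 + (14*N - v/3) = 4 + 14*N - v/3)
U(k) = 10 + k (U(k) = (-9 + k) + 19 = 10 + k)
1/(U(-83) + 1/(43823 + j(V, -96))) = 1/((10 - 83) + 1/(43823 + (4 + 14*(-7) - ⅓*(-96)))) = 1/(-73 + 1/(43823 + (4 - 98 + 32))) = 1/(-73 + 1/(43823 - 62)) = 1/(-73 + 1/43761) = 1/(-3194552/43761) = -43761/3194552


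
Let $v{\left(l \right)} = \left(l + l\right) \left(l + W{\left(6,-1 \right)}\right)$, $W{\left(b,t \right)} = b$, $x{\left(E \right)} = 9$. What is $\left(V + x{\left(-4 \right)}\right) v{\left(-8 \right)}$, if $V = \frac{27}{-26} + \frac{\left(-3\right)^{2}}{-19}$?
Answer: $\frac{59184}{247} \approx 239.61$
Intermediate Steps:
$v{\left(l \right)} = 2 l \left(6 + l\right)$ ($v{\left(l \right)} = \left(l + l\right) \left(l + 6\right) = 2 l \left(6 + l\right)$)
$V = - \frac{747}{494}$ ($V = 27 \left(- \frac{1}{26}\right) + 9 \left(- \frac{1}{19}\right) = - \frac{27}{26} - \frac{9}{19} = - \frac{747}{494} \approx -1.5121$)
$\left(V + x{\left(-4 \right)}\right) v{\left(-8 \right)} = \left(- \frac{747}{494} + 9\right) 2 \left(-8\right) \left(6 - 8\right) = \frac{3699 \cdot 2 \left(-8\right) \left(-2\right)}{494} = \frac{3699}{494} \cdot 32 = \frac{59184}{247}$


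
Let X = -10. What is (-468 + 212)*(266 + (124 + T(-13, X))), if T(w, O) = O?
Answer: -97280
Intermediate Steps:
(-468 + 212)*(266 + (124 + T(-13, X))) = (-468 + 212)*(266 + (124 - 10)) = -256*(266 + 114) = -256*380 = -97280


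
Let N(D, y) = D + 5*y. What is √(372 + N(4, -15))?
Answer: √301 ≈ 17.349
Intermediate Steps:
√(372 + N(4, -15)) = √(372 + (4 + 5*(-15))) = √(372 + (4 - 75)) = √(372 - 71) = √301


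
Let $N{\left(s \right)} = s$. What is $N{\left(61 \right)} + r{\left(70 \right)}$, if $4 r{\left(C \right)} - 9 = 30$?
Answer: $\frac{283}{4} \approx 70.75$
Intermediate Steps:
$r{\left(C \right)} = \frac{39}{4}$ ($r{\left(C \right)} = \frac{9}{4} + \frac{1}{4} \cdot 30 = \frac{9}{4} + \frac{15}{2} = \frac{39}{4}$)
$N{\left(61 \right)} + r{\left(70 \right)} = 61 + \frac{39}{4} = \frac{283}{4}$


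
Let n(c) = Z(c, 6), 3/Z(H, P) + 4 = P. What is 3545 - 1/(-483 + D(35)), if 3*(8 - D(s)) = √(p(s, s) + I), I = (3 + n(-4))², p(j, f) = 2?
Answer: 28793964095/8122411 - 6*√89/8122411 ≈ 3545.0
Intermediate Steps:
Z(H, P) = 3/(-4 + P)
n(c) = 3/2 (n(c) = 3/(-4 + 6) = 3/2)
I = 81/4 (I = (3 + 3/2)² = (9/2)² = 81/4 ≈ 20.250)
D(s) = 8 - √89/6 (D(s) = 8 - √(2 + 81/4)/3 = 8 - √89/6)
3545 - 1/(-483 + D(35)) = 3545 - 1/(-483 + (8 - √89/6)) = 3545 - 1/(-475 - √89/6)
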